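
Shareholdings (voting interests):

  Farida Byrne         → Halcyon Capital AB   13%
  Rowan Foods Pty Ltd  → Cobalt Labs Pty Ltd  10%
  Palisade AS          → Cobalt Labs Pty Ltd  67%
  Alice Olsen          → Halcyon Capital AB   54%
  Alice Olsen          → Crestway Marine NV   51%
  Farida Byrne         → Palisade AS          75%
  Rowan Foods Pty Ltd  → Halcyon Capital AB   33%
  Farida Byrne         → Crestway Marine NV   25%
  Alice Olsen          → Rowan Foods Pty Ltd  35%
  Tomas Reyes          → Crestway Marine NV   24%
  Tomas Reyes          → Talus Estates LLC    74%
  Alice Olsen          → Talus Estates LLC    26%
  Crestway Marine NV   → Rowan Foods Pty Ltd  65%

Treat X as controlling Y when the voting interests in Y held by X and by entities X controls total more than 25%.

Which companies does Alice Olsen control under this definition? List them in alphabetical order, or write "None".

Alice holds 51% of Crestway, so Alice controls Crestway.
Crestway and Alice together hold 65% + 35% = 100% of Rowan, so Alice controls Rowan.
Alice holds 26% of Talus, so Alice controls Talus.
Rowan and Alice together hold 33% + 54% = 87% of Halcyon, so Alice controls Halcyon.
No other company's threshold is met.

Crestway Marine NV, Halcyon Capital AB, Rowan Foods Pty Ltd, Talus Estates LLC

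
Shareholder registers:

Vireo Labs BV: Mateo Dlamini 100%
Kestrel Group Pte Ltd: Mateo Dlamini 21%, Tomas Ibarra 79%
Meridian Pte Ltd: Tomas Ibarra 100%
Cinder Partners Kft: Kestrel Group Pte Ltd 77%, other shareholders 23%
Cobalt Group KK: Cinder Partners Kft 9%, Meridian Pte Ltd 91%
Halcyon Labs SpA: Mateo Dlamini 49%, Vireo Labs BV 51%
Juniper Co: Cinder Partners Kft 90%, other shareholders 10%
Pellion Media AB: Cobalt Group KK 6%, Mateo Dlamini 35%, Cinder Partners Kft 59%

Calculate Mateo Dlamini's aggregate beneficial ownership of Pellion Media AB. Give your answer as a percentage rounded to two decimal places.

Mateo reaches Pellion along 3 paths.
Via Kestrel → Cinder → Cobalt: 21% × 77% × 9% × 6% = 0.087318%.
Direct stake: 35% = 35%.
Via Kestrel → Cinder: 21% × 77% × 59% = 9.5403%.
Total: 0.087318% + 35% + 9.5403% = 44.627618%.
Rounded: 44.63%.

44.63%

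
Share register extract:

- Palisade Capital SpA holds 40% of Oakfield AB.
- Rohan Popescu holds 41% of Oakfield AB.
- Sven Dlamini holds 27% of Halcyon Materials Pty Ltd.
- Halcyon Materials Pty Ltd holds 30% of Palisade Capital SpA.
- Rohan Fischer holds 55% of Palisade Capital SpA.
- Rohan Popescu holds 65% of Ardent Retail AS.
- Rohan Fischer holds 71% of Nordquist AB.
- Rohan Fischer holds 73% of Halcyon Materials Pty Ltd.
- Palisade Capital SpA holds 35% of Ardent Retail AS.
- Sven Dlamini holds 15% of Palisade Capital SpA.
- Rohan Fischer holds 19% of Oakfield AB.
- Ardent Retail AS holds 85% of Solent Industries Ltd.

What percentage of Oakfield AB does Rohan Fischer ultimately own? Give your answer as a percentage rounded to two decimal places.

Rohan Fischer reaches Oakfield along 3 paths.
Via Halcyon → Palisade: 73% × 30% × 40% = 8.76%.
Via Palisade: 55% × 40% = 22%.
Direct stake: 19% = 19%.
Total: 8.76% + 22% + 19% = 49.76%.

49.76%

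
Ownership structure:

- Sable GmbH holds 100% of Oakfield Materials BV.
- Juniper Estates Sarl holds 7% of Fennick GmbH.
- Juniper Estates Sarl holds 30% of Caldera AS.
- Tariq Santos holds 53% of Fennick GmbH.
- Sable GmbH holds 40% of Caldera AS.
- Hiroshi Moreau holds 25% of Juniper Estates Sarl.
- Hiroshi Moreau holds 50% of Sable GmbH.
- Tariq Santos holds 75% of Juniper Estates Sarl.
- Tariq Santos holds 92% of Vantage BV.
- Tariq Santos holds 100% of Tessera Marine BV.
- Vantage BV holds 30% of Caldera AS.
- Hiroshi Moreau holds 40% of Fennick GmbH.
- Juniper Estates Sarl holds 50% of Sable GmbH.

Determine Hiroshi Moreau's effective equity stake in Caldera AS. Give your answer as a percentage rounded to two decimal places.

32.50%

Hiroshi reaches Caldera along 3 paths.
Via Juniper → Sable: 25% × 50% × 40% = 5%.
Via Sable: 50% × 40% = 20%.
Via Juniper: 25% × 30% = 7.5%.
Total: 5% + 20% + 7.5% = 32.5%.
Rounded: 32.50%.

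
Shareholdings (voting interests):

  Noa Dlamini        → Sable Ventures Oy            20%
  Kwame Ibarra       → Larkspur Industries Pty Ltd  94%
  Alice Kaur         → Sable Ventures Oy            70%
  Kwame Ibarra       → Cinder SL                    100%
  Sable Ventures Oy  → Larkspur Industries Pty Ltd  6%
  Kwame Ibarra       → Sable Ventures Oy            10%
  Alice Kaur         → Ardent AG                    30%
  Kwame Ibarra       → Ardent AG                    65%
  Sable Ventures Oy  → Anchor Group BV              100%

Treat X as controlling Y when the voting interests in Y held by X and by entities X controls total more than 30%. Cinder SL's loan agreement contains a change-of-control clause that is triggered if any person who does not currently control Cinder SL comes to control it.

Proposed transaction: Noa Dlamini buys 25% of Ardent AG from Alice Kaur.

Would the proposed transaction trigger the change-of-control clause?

The purchase adds only to Noa's holdings (Alice's stake shrinks), so Noa is the only person who could newly come to control Cinder.
Noa's largest direct stake is 20% in Sable, which does not meet the threshold, so Noa controls no company.
Neither Noa nor any entity Noa controls holds any voting interest in Cinder.
So before the transaction, Noa does not control Cinder.
After the purchase, Noa holds 25% of Ardent directly, and Alice's stake falls to 5%.
Noa's side now holds 25% of Ardent, not > 30%, so Noa still does not control Ardent.
After the transaction, neither Noa nor any entity Noa controls holds a voting interest in Cinder, so Noa still does not control it.
No new person acquires control, so the clause is not triggered.

No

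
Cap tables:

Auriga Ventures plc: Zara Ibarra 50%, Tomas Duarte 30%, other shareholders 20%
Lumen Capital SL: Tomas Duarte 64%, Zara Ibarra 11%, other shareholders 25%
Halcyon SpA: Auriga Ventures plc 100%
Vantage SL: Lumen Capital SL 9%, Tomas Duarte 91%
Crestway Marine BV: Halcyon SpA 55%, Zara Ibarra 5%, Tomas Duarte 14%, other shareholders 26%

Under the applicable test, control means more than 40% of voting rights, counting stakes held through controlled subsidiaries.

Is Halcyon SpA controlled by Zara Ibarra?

Yes

Zara holds 50% of Auriga, so Zara controls Auriga.
Auriga holds 100% of Halcyon, so Zara controls Halcyon.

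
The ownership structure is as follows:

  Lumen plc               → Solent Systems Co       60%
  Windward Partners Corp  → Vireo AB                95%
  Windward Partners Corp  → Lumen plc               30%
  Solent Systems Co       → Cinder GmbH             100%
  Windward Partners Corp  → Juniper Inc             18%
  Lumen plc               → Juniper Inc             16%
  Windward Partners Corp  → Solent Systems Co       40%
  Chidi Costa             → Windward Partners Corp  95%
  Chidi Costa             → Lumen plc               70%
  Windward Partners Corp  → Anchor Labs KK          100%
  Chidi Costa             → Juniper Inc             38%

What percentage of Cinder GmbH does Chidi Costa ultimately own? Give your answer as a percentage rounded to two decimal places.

97.10%

Chidi reaches Cinder along 3 paths.
Via Windward → Solent: 95% × 40% × 100% = 38%.
Via Windward → Lumen → Solent: 95% × 30% × 60% × 100% = 17.1%.
Via Lumen → Solent: 70% × 60% × 100% = 42%.
Total: 38% + 17.1% + 42% = 97.1%.
Rounded: 97.10%.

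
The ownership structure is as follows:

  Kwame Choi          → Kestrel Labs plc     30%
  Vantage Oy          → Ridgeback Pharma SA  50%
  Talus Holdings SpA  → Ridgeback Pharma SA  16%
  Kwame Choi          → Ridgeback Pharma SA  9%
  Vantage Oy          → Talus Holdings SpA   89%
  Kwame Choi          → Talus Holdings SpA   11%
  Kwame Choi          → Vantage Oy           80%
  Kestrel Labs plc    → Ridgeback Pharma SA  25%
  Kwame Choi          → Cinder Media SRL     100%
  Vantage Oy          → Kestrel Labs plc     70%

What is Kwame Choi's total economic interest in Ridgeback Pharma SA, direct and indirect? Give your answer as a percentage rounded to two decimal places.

Kwame reaches Ridgeback along 6 paths.
Direct stake: 9% = 9%.
Via Kestrel: 30% × 25% = 7.5%.
Via Vantage → Kestrel: 80% × 70% × 25% = 14%.
Via Vantage: 80% × 50% = 40%.
Via Vantage → Talus: 80% × 89% × 16% = 11.392%.
Via Talus: 11% × 16% = 1.76%.
Total: 9% + 7.5% + 14% + 40% + 11.392% + 1.76% = 83.652%.
Rounded: 83.65%.

83.65%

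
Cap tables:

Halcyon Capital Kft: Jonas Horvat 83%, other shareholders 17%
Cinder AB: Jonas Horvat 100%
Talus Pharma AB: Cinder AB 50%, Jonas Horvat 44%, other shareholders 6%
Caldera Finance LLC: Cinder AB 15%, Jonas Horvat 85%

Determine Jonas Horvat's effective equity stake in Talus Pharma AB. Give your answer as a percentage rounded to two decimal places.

94.00%

Jonas reaches Talus along 2 paths.
Via Cinder: 100% × 50% = 50%.
Direct stake: 44% = 44%.
Total: 50% + 44% = 94%.
Rounded: 94.00%.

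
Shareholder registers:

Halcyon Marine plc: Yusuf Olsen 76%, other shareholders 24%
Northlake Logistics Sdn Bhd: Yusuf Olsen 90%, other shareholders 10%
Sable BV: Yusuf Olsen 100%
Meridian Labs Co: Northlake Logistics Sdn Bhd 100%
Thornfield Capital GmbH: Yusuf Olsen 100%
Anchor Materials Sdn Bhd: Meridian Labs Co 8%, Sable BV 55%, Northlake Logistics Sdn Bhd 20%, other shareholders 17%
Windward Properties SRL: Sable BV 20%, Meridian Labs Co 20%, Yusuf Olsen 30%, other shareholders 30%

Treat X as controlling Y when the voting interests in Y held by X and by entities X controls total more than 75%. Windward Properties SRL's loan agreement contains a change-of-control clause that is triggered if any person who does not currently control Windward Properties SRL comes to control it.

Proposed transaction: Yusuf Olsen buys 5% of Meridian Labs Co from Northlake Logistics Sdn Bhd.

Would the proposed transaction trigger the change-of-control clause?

No

The purchase adds only to Yusuf's holdings (Northlake's stake shrinks), so Yusuf is the only person who could newly come to control Windward.
Yusuf holds 76% of Halcyon, so Yusuf controls Halcyon.
Yusuf holds 90% of Northlake, so Yusuf controls Northlake.
Yusuf holds 100% of Sable, so Yusuf controls Sable.
Northlake holds 100% of Meridian, so Yusuf controls Meridian.
Yusuf holds 100% of Thornfield, so Yusuf controls Thornfield.
Meridian and Sable and Northlake together hold 8% + 55% + 20% = 83% of Anchor, so Yusuf controls Anchor.
In Windward, Yusuf's side holds only 20% + 20% + 30% = 70%, not > 75%.
So before the transaction, Yusuf does not control Windward.
After the purchase, Yusuf holds 5% of Meridian directly, and Northlake's stake falls to 95%.
Northlake and Yusuf together hold 95% + 5% = 100% of Meridian, so Yusuf controls Meridian.
After the transaction, Yusuf's side holds 20% + 20% + 30% = 70% of Windward, not > 75%, so Yusuf still does not control Windward.
No new person acquires control, so the clause is not triggered.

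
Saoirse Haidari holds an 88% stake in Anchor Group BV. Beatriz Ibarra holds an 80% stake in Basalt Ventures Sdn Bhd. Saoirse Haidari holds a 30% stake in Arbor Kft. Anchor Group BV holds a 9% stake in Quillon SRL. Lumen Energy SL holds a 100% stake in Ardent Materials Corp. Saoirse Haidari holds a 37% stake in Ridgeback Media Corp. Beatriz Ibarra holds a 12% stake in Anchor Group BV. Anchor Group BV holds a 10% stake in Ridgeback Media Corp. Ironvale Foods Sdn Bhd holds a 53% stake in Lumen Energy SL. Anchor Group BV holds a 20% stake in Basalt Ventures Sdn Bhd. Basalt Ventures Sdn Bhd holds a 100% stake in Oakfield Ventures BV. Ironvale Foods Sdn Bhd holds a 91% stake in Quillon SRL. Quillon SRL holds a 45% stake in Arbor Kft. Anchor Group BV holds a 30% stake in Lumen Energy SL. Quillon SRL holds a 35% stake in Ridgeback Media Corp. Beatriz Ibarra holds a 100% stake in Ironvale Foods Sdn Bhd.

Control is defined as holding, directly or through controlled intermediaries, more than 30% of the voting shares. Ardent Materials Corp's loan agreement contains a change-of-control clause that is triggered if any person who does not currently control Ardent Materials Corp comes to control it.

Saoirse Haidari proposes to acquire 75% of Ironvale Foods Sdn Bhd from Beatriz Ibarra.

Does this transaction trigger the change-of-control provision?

The purchase adds only to Saoirse's holdings (Beatriz's stake shrinks), so Saoirse is the only person who could newly come to control Ardent.
Saoirse holds 88% of Anchor, so Saoirse controls Anchor.
Saoirse and Anchor together hold 37% + 10% = 47% of Ridgeback, so Saoirse controls Ridgeback.
Neither Saoirse nor any entity Saoirse controls holds any voting interest in Ardent.
So before the transaction, Saoirse does not control Ardent.
After the purchase, Saoirse holds 75% of Ironvale directly, and Beatriz's stake falls to 25%.
Saoirse holds 75% of Ironvale, so Saoirse controls Ironvale.
Ironvale and Anchor together hold 53% + 30% = 83% of Lumen, so Saoirse controls Lumen.
Lumen holds 100% of Ardent, so Saoirse controls Ardent.
Saoirse did not control Ardent before and does after, so the clause is triggered.

Yes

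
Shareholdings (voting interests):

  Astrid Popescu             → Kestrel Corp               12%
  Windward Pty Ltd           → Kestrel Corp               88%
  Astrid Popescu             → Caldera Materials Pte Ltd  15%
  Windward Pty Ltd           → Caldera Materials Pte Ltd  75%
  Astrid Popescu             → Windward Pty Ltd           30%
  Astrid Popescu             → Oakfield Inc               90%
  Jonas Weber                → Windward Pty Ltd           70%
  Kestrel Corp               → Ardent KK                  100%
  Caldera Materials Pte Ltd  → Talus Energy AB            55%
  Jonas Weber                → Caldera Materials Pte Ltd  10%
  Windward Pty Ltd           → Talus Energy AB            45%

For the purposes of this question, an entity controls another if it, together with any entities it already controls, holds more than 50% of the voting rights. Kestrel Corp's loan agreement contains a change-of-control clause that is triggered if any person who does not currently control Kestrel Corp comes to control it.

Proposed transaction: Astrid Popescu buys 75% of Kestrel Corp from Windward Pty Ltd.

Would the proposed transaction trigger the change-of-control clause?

The purchase adds only to Astrid's holdings (Windward's stake shrinks), so Astrid is the only person who could newly come to control Kestrel.
Astrid holds 90% of Oakfield, so Astrid controls Oakfield.
In Kestrel, Astrid's side holds only 12%, not > 50%.
So before the transaction, Astrid does not control Kestrel.
After the purchase, Astrid's direct stake in Kestrel rises to 12% + 75% = 87%, and Windward's stake falls to 13%.
Astrid holds 87% of Kestrel, so Astrid controls Kestrel.
Astrid did not control Kestrel before and does after, so the clause is triggered.

Yes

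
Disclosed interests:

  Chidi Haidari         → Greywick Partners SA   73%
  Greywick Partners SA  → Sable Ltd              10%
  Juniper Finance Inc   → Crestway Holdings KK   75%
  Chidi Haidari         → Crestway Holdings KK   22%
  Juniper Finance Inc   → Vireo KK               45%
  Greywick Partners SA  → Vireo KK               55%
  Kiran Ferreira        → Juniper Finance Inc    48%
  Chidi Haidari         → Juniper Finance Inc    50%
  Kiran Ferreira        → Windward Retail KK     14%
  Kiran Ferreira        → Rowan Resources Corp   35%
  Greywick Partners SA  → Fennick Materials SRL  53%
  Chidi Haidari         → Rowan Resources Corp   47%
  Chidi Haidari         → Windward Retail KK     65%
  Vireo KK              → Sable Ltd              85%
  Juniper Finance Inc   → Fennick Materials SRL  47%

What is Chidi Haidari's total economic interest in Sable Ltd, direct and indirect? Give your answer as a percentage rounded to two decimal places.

Chidi reaches Sable along 3 paths.
Via Greywick → Vireo: 73% × 55% × 85% = 34.1275%.
Via Juniper → Vireo: 50% × 45% × 85% = 19.125%.
Via Greywick: 73% × 10% = 7.3%.
Total: 34.1275% + 19.125% + 7.3% = 60.5525%.
Rounded: 60.55%.

60.55%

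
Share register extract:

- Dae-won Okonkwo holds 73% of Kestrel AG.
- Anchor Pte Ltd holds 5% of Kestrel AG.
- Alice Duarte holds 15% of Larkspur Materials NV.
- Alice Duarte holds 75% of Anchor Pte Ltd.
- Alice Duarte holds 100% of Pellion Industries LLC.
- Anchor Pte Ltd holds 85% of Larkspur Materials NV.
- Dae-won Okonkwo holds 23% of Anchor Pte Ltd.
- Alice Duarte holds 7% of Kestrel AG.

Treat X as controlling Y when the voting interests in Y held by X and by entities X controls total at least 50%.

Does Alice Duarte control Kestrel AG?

Alice holds 75% of Anchor, so Alice controls Anchor.
Alice and Anchor together hold 15% + 85% = 100% of Larkspur, so Alice controls Larkspur.
Alice holds 100% of Pellion, so Alice controls Pellion.
In Kestrel, Alice's side holds only 5% + 7% = 12%, not ≥ 50%.
So Alice does not control Kestrel.

No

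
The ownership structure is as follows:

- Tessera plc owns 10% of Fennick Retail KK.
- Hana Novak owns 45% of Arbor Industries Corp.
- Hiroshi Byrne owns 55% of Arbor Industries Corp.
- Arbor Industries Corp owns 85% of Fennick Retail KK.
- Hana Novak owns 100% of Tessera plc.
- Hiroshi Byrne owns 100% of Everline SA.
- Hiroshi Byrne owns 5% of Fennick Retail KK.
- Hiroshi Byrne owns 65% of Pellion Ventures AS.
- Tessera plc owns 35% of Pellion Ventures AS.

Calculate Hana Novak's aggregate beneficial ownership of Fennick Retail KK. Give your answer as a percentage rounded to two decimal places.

Hana reaches Fennick along 2 paths.
Via Tessera: 100% × 10% = 10%.
Via Arbor: 45% × 85% = 38.25%.
Total: 10% + 38.25% = 48.25%.

48.25%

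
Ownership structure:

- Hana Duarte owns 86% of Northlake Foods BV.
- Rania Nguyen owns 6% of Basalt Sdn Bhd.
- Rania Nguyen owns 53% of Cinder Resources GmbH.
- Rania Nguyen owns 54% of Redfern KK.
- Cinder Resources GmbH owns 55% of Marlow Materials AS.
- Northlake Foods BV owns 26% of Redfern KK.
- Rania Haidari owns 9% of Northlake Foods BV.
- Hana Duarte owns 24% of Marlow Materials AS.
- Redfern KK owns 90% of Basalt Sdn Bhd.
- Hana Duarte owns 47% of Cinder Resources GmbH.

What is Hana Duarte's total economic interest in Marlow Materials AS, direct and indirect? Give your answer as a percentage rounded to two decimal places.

49.85%

Hana reaches Marlow along 2 paths.
Via Cinder: 47% × 55% = 25.85%.
Direct stake: 24% = 24%.
Total: 25.85% + 24% = 49.85%.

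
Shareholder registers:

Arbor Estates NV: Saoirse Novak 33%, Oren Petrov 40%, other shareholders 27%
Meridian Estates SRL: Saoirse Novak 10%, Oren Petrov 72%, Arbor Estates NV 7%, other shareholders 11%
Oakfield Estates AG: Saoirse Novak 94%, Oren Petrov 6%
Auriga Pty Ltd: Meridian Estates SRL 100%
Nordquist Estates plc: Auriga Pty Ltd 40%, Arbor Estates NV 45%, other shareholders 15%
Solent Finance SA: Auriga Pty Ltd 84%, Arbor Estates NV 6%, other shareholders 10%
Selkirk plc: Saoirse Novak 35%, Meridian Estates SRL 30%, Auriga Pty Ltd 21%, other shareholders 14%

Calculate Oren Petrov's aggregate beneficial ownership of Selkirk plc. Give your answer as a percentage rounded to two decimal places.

Oren reaches Selkirk along 4 paths.
Via Meridian: 72% × 30% = 21.6%.
Via Arbor → Meridian: 40% × 7% × 30% = 0.84%.
Via Meridian → Auriga: 72% × 100% × 21% = 15.12%.
Via Arbor → Meridian → Auriga: 40% × 7% × 100% × 21% = 0.588%.
Total: 21.6% + 0.84% + 15.12% + 0.588% = 38.148%.
Rounded: 38.15%.

38.15%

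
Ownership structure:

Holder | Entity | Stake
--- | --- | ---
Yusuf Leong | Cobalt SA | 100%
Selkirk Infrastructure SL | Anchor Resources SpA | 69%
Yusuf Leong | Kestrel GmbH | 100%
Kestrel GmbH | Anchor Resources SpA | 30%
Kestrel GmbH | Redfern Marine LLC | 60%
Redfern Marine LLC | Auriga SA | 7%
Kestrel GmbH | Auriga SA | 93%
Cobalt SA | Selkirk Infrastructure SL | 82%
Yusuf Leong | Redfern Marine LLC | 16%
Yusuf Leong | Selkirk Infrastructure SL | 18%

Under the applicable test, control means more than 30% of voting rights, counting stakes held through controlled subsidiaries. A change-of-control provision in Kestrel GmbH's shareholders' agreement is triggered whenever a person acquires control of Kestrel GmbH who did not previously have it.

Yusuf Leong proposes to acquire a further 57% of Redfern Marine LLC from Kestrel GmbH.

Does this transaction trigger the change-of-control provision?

No

The purchase adds only to Yusuf's holdings (Kestrel's stake shrinks), so Yusuf is the only person who could newly come to control Kestrel.
Yusuf holds 100% of Kestrel, so Yusuf controls Kestrel.
So Yusuf already controls Kestrel before the transaction.
After the purchase, Yusuf's direct stake in Redfern rises to 16% + 57% = 73%, and Kestrel's stake falls to 3%.
Yusuf controlled Kestrel already, so this is not a new person acquiring control; every other person's position is unchanged or reduced.
No new person acquires control, so the clause is not triggered.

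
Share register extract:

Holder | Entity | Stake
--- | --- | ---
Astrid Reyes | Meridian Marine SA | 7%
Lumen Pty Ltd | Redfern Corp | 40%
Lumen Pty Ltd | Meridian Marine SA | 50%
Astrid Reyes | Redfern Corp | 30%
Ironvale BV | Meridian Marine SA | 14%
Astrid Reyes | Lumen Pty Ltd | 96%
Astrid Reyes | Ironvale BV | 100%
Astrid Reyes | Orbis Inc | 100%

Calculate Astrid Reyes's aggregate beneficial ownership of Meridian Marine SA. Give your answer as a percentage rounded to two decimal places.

Astrid reaches Meridian along 3 paths.
Via Ironvale: 100% × 14% = 14%.
Direct stake: 7% = 7%.
Via Lumen: 96% × 50% = 48%.
Total: 14% + 7% + 48% = 69%.
Rounded: 69.00%.

69.00%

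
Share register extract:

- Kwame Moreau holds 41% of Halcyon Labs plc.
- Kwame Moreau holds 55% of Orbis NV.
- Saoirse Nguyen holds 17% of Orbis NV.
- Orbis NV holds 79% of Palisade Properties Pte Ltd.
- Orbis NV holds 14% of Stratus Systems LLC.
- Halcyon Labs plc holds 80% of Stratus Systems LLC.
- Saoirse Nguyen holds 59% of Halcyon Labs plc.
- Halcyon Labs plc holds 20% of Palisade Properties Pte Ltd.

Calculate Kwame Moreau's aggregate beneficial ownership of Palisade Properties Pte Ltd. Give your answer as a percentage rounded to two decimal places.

Kwame reaches Palisade along 2 paths.
Via Orbis: 55% × 79% = 43.45%.
Via Halcyon: 41% × 20% = 8.2%.
Total: 43.45% + 8.2% = 51.65%.

51.65%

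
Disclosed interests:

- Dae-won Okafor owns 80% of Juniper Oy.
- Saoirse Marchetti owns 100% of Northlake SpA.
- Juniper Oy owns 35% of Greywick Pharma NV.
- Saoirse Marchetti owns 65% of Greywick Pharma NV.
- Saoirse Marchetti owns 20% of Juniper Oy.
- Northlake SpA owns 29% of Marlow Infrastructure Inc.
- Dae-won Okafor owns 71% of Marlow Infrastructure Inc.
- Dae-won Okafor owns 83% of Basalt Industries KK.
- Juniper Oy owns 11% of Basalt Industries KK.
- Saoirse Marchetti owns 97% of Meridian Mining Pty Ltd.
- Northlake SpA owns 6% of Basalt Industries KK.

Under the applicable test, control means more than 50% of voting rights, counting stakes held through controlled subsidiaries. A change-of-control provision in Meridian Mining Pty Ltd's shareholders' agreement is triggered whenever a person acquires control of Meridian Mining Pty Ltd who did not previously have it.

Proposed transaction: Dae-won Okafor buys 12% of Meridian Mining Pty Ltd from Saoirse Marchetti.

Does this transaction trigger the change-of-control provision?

The purchase adds only to Dae-won's holdings (Saoirse's stake shrinks), so Dae-won is the only person who could newly come to control Meridian.
Dae-won holds 80% of Juniper, so Dae-won controls Juniper.
Dae-won holds 71% of Marlow, so Dae-won controls Marlow.
Dae-won and Juniper together hold 83% + 11% = 94% of Basalt, so Dae-won controls Basalt.
Neither Dae-won nor any entity Dae-won controls holds any voting interest in Meridian.
So before the transaction, Dae-won does not control Meridian.
After the purchase, Dae-won holds 12% of Meridian directly, and Saoirse's stake falls to 85%.
After the transaction, Dae-won's side holds 12% of Meridian, not > 50%, so Dae-won still does not control Meridian.
No new person acquires control, so the clause is not triggered.

No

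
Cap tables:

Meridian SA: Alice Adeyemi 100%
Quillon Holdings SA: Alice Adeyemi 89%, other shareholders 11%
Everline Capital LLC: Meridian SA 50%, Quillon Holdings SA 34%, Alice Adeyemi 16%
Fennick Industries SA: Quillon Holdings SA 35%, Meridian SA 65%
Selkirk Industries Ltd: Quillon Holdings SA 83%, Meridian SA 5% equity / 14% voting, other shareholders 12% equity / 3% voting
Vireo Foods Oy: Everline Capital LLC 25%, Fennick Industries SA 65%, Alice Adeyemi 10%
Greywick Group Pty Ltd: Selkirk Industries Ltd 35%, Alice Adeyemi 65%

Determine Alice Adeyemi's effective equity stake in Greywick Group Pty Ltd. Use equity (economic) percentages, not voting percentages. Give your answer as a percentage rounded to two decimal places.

Alice reaches Greywick along 3 paths.
Via Quillon → Selkirk: 89% × 83% × 35% = 25.8545%.
Via Meridian → Selkirk: 100% × 5% × 35% = 1.75%.
Direct stake: 65% = 65%.
Total: 25.8545% + 1.75% + 65% = 92.6045%.
Rounded: 92.60%.

92.60%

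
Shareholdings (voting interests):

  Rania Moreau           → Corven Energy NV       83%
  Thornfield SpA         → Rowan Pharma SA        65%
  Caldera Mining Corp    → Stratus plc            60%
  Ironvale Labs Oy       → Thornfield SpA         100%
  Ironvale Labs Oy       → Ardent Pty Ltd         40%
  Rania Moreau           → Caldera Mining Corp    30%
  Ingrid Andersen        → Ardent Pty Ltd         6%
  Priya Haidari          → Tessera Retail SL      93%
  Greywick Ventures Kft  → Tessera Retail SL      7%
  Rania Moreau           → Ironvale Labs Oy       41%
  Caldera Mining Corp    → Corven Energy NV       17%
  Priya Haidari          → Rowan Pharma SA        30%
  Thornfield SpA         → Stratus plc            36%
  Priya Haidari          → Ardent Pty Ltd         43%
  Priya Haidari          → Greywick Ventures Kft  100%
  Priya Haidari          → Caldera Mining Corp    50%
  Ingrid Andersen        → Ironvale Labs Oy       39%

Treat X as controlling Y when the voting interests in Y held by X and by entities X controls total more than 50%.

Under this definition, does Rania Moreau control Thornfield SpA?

Rania holds 83% of Corven, so Rania controls Corven.
Neither Rania nor any entity Rania controls holds any voting interest in Thornfield.
So Rania does not control Thornfield.

No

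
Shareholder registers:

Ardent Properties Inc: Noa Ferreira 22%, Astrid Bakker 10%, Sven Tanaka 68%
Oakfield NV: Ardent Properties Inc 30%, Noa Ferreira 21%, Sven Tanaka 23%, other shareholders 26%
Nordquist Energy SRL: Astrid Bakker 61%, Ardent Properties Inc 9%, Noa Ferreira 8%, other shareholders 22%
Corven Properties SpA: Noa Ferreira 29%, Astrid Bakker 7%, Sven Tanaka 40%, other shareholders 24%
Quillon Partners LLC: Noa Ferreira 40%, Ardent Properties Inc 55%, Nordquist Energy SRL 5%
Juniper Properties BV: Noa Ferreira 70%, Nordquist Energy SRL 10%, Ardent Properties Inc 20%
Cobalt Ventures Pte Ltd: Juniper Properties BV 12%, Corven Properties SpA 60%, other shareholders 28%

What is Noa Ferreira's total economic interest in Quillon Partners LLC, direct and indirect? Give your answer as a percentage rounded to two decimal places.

52.60%

Noa reaches Quillon along 4 paths.
Direct stake: 40% = 40%.
Via Ardent: 22% × 55% = 12.1%.
Via Ardent → Nordquist: 22% × 9% × 5% = 0.099%.
Via Nordquist: 8% × 5% = 0.4%.
Total: 40% + 12.1% + 0.099% + 0.4% = 52.599%.
Rounded: 52.60%.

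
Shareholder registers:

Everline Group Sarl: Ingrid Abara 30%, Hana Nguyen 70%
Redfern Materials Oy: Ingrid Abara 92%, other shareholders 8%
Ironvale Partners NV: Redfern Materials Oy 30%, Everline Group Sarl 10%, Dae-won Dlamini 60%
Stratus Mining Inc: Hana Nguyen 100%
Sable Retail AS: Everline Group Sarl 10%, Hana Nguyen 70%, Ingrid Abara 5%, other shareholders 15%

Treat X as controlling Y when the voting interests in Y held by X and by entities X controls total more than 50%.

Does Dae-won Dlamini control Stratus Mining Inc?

Dae-won holds 60% of Ironvale, so Dae-won controls Ironvale.
Neither Dae-won nor any entity Dae-won controls holds any voting interest in Stratus.
So Dae-won does not control Stratus.

No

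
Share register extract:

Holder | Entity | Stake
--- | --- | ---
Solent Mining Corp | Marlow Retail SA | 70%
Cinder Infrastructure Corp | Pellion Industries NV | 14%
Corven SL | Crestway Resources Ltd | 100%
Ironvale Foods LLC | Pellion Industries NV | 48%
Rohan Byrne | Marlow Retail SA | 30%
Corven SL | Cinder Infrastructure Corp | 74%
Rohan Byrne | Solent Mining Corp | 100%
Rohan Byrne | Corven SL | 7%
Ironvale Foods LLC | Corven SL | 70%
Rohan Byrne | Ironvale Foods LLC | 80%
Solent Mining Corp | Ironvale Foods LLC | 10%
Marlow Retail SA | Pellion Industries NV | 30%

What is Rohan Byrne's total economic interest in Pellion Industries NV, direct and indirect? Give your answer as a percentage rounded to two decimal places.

80.45%

Rohan reaches Pellion along 7 paths.
Via Ironvale: 80% × 48% = 38.4%.
Via Solent → Ironvale: 100% × 10% × 48% = 4.8%.
Via Marlow: 30% × 30% = 9%.
Via Solent → Marlow: 100% × 70% × 30% = 21%.
Via Corven → Cinder: 7% × 74% × 14% = 0.7252%.
Via Ironvale → Corven → Cinder: 80% × 70% × 74% × 14% = 5.8016%.
Via Solent → Ironvale → Corven → Cinder: 100% × 10% × 70% × 74% × 14% = 0.7252%.
Total: 38.4% + 4.8% + 9% + 21% + 0.7252% + 5.8016% + 0.7252% = 80.452%.
Rounded: 80.45%.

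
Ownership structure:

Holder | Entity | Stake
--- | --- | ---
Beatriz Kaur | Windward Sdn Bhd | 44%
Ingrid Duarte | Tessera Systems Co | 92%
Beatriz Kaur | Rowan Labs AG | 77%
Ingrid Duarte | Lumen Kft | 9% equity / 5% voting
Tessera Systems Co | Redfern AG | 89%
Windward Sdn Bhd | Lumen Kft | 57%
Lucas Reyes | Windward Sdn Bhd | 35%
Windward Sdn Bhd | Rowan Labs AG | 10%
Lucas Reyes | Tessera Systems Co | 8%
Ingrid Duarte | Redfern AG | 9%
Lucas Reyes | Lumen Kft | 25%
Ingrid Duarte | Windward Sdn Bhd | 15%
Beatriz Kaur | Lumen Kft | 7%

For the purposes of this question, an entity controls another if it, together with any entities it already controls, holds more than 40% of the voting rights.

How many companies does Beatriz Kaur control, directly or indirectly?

3

Beatriz holds 44% of Windward, so Beatriz controls Windward.
Windward and Beatriz together hold 57% + 7% = 64% of Lumen, so Beatriz controls Lumen.
Beatriz and Windward together hold 77% + 10% = 87% of Rowan, so Beatriz controls Rowan.
No other company's threshold is met.
Beatriz controls 3 companies.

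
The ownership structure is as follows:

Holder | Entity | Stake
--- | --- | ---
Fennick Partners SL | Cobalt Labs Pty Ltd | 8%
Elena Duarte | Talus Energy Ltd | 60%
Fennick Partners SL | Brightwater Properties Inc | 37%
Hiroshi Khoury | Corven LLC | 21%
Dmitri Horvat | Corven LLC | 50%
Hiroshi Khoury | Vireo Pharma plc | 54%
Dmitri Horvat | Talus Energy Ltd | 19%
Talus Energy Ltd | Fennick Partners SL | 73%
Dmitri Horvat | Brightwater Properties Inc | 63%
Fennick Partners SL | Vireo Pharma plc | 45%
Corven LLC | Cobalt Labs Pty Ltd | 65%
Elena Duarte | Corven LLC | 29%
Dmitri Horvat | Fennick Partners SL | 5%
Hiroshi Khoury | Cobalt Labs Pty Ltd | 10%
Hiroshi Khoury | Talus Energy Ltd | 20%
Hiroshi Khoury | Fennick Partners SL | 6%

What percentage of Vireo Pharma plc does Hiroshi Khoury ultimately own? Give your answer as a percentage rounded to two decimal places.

Hiroshi reaches Vireo along 3 paths.
Via Talus → Fennick: 20% × 73% × 45% = 6.57%.
Via Fennick: 6% × 45% = 2.7%.
Direct stake: 54% = 54%.
Total: 6.57% + 2.7% + 54% = 63.27%.

63.27%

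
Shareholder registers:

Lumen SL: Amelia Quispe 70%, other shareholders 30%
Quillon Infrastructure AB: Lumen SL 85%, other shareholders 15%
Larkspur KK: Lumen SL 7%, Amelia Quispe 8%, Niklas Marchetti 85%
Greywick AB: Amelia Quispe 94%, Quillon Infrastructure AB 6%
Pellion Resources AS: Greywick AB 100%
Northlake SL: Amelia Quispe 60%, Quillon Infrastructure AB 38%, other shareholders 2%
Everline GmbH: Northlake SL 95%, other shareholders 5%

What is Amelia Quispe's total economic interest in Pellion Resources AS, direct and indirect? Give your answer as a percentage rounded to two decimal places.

Amelia reaches Pellion along 2 paths.
Via Greywick: 94% × 100% = 94%.
Via Lumen → Quillon → Greywick: 70% × 85% × 6% × 100% = 3.57%.
Total: 94% + 3.57% = 97.57%.

97.57%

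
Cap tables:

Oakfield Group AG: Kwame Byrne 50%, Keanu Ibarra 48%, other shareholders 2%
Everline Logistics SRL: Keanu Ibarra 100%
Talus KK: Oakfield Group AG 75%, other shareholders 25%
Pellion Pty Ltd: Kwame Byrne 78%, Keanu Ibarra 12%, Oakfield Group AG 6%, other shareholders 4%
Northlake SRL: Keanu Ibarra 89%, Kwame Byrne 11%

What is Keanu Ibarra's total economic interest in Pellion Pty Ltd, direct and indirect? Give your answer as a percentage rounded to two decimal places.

14.88%

Keanu reaches Pellion along 2 paths.
Direct stake: 12% = 12%.
Via Oakfield: 48% × 6% = 2.88%.
Total: 12% + 2.88% = 14.88%.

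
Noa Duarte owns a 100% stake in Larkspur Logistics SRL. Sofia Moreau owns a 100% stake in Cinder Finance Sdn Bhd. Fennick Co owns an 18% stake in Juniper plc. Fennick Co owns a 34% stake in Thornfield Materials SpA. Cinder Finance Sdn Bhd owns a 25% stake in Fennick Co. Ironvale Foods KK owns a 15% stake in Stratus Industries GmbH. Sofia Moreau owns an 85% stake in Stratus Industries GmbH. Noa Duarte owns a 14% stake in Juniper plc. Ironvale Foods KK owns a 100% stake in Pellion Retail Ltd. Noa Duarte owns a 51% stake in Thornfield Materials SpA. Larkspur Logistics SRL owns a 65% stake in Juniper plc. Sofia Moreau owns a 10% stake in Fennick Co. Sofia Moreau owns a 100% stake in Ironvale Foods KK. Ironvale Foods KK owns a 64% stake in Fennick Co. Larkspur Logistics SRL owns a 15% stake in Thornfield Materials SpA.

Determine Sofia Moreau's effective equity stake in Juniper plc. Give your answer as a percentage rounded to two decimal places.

Sofia reaches Juniper along 3 paths.
Via Cinder → Fennick: 100% × 25% × 18% = 4.5%.
Via Fennick: 10% × 18% = 1.8%.
Via Ironvale → Fennick: 100% × 64% × 18% = 11.52%.
Total: 4.5% + 1.8% + 11.52% = 17.82%.

17.82%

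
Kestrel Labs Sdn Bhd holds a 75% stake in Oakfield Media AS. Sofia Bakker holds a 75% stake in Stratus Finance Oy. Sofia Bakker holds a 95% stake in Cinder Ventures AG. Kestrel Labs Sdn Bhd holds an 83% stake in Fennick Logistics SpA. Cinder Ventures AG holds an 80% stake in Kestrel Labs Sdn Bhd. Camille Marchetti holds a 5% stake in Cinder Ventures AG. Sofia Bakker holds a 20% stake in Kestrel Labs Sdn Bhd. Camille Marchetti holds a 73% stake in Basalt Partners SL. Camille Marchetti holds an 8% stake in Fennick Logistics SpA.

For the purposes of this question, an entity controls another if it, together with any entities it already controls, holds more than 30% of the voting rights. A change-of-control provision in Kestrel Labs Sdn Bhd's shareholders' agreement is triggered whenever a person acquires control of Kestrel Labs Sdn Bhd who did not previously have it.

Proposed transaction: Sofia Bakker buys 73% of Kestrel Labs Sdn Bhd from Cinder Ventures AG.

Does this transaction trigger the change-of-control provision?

No

The purchase adds only to Sofia's holdings (Cinder's stake shrinks), so Sofia is the only person who could newly come to control Kestrel.
Sofia holds 95% of Cinder, so Sofia controls Cinder.
Sofia and Cinder together hold 20% + 80% = 100% of Kestrel, so Sofia controls Kestrel.
So Sofia already controls Kestrel before the transaction.
After the purchase, Sofia's direct stake in Kestrel rises to 20% + 73% = 93%, and Cinder's stake falls to 7%.
Sofia controlled Kestrel already, so this is not a new person acquiring control; every other person's position is unchanged or reduced.
No new person acquires control, so the clause is not triggered.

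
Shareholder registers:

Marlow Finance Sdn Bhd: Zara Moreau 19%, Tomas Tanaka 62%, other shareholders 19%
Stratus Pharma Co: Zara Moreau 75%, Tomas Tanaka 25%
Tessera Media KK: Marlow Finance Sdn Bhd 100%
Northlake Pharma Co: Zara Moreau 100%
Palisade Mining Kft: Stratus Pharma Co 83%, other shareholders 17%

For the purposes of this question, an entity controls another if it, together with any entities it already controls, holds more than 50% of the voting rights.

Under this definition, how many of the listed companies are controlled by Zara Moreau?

Zara holds 75% of Stratus, so Zara controls Stratus.
Zara holds 100% of Northlake, so Zara controls Northlake.
Stratus holds 83% of Palisade, so Zara controls Palisade.
No other company's threshold is met.
Zara controls 3 companies.

3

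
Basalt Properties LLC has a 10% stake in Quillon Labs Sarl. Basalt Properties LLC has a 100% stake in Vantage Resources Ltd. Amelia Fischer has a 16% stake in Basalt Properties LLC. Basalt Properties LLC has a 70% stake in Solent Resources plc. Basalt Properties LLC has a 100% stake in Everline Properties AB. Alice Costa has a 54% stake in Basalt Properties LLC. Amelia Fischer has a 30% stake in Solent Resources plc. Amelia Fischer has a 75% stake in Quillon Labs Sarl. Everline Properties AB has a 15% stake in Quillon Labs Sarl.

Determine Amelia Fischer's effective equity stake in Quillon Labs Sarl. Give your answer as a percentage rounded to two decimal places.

79.00%

Amelia reaches Quillon along 3 paths.
Direct stake: 75% = 75%.
Via Basalt: 16% × 10% = 1.6%.
Via Basalt → Everline: 16% × 100% × 15% = 2.4%.
Total: 75% + 1.6% + 2.4% = 79%.
Rounded: 79.00%.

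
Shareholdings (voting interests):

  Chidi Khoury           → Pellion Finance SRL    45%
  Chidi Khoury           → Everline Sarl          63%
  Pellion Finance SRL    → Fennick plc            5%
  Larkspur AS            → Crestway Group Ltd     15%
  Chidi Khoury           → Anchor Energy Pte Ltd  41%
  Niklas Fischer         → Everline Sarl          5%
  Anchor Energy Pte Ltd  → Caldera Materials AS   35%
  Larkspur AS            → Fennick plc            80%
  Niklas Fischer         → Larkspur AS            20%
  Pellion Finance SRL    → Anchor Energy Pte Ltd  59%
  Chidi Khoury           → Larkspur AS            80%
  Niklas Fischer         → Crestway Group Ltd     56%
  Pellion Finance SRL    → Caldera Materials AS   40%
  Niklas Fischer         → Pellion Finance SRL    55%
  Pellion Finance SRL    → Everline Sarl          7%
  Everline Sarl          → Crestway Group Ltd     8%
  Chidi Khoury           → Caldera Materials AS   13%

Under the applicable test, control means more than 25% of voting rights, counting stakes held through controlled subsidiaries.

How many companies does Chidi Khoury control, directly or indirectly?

6

Chidi holds 45% of Pellion, so Chidi controls Pellion.
Pellion and Chidi together hold 59% + 41% = 100% of Anchor, so Chidi controls Anchor.
Chidi holds 80% of Larkspur, so Chidi controls Larkspur.
Chidi and Pellion together hold 63% + 7% = 70% of Everline, so Chidi controls Everline.
Anchor and Pellion and Chidi together hold 35% + 40% + 13% = 88% of Caldera, so Chidi controls Caldera.
Pellion and Larkspur together hold 5% + 80% = 85% of Fennick, so Chidi controls Fennick.
No other company's threshold is met.
Chidi controls 6 companies.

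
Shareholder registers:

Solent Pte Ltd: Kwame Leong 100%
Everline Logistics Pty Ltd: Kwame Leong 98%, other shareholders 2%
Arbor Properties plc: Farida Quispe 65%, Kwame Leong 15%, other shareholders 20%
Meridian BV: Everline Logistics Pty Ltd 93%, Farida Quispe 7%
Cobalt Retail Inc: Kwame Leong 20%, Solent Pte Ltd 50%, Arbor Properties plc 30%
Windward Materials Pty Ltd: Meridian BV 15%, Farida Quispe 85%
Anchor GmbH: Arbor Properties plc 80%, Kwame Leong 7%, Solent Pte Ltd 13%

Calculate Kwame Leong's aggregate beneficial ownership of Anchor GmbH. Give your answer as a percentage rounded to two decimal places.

Kwame reaches Anchor along 3 paths.
Via Arbor: 15% × 80% = 12%.
Direct stake: 7% = 7%.
Via Solent: 100% × 13% = 13%.
Total: 12% + 7% + 13% = 32%.
Rounded: 32.00%.

32.00%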